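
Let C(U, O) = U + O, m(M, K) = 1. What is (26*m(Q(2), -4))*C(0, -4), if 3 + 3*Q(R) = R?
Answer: -104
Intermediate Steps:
Q(R) = -1 + R/3
C(U, O) = O + U
(26*m(Q(2), -4))*C(0, -4) = (26*1)*(-4 + 0) = 26*(-4) = -104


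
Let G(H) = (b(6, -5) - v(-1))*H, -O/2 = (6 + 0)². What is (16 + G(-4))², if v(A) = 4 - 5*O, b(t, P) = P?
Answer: 2226064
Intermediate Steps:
O = -72 (O = -2*(6 + 0)² = -2*6² = -2*36 = -72)
v(A) = 364 (v(A) = 4 - 5*(-72) = 4 + 360 = 364)
G(H) = -369*H (G(H) = (-5 - 1*364)*H = (-5 - 364)*H = -369*H)
(16 + G(-4))² = (16 - 369*(-4))² = (16 + 1476)² = 1492² = 2226064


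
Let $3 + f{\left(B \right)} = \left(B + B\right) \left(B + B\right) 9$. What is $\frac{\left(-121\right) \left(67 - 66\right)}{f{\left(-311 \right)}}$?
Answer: $- \frac{121}{3481953} \approx -3.4751 \cdot 10^{-5}$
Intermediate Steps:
$f{\left(B \right)} = -3 + 36 B^{2}$ ($f{\left(B \right)} = -3 + \left(B + B\right) \left(B + B\right) 9 = -3 + 2 B 2 B 9 = -3 + 4 B^{2} \cdot 9 = -3 + 36 B^{2}$)
$\frac{\left(-121\right) \left(67 - 66\right)}{f{\left(-311 \right)}} = \frac{\left(-121\right) \left(67 - 66\right)}{-3 + 36 \left(-311\right)^{2}} = \frac{\left(-121\right) 1}{-3 + 36 \cdot 96721} = - \frac{121}{-3 + 3481956} = - \frac{121}{3481953}$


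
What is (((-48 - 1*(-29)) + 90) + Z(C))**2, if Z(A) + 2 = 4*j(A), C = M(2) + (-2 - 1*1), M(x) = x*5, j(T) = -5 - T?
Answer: 441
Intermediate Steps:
M(x) = 5*x
C = 7 (C = 5*2 + (-2 - 1*1) = 10 + (-2 - 1) = 10 - 3 = 7)
Z(A) = -22 - 4*A (Z(A) = -2 + 4*(-5 - A) = -2 + (-20 - 4*A) = -22 - 4*A)
(((-48 - 1*(-29)) + 90) + Z(C))**2 = (((-48 - 1*(-29)) + 90) + (-22 - 4*7))**2 = (((-48 + 29) + 90) + (-22 - 28))**2 = ((-19 + 90) - 50)**2 = (71 - 50)**2 = 21**2 = 441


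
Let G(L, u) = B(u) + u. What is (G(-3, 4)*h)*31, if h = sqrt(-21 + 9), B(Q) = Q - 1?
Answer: 434*I*sqrt(3) ≈ 751.71*I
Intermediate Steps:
B(Q) = -1 + Q
h = 2*I*sqrt(3) (h = sqrt(-12) = 2*I*sqrt(3) ≈ 3.4641*I)
G(L, u) = -1 + 2*u (G(L, u) = (-1 + u) + u = -1 + 2*u)
(G(-3, 4)*h)*31 = ((-1 + 2*4)*(2*I*sqrt(3)))*31 = ((-1 + 8)*(2*I*sqrt(3)))*31 = (7*(2*I*sqrt(3)))*31 = (14*I*sqrt(3))*31 = 434*I*sqrt(3)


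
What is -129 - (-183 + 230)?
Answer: -176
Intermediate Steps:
-129 - (-183 + 230) = -129 - 1*47 = -129 - 47 = -176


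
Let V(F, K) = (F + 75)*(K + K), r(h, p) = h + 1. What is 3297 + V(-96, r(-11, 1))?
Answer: 3717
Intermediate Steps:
r(h, p) = 1 + h
V(F, K) = 2*K*(75 + F) (V(F, K) = (75 + F)*(2*K) = 2*K*(75 + F))
3297 + V(-96, r(-11, 1)) = 3297 + 2*(1 - 11)*(75 - 96) = 3297 + 2*(-10)*(-21) = 3297 + 420 = 3717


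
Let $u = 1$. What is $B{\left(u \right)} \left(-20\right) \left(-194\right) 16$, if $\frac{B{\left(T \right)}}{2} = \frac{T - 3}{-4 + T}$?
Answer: $\frac{248320}{3} \approx 82773.0$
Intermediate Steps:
$B{\left(T \right)} = \frac{2 \left(-3 + T\right)}{-4 + T}$ ($B{\left(T \right)} = 2 \frac{T - 3}{-4 + T} = 2 \frac{-3 + T}{-4 + T} = \frac{2 \left(-3 + T\right)}{-4 + T}$)
$B{\left(u \right)} \left(-20\right) \left(-194\right) 16 = \frac{2 \left(-3 + 1\right)}{-4 + 1} \left(-20\right) \left(-194\right) 16 = 2 \frac{1}{-3} \left(-2\right) \left(-20\right) \left(-194\right) 16 = 2 \left(- \frac{1}{3}\right) \left(-2\right) \left(-20\right) \left(-194\right) 16 = \frac{4}{3} \left(-20\right) \left(-194\right) 16 = \left(- \frac{80}{3}\right) \left(-194\right) 16 = \frac{15520}{3} \cdot 16 = \frac{248320}{3}$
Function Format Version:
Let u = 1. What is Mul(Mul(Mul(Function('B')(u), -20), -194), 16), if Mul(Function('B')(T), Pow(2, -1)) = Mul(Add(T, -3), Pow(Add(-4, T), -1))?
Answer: Rational(248320, 3) ≈ 82773.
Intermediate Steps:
Function('B')(T) = Mul(2, Pow(Add(-4, T), -1), Add(-3, T)) (Function('B')(T) = Mul(2, Mul(Add(T, -3), Pow(Add(-4, T), -1))) = Mul(2, Mul(Add(-3, T), Pow(Add(-4, T), -1))) = Mul(2, Mul(Pow(Add(-4, T), -1), Add(-3, T))) = Mul(2, Pow(Add(-4, T), -1), Add(-3, T)))
Mul(Mul(Mul(Function('B')(u), -20), -194), 16) = Mul(Mul(Mul(Mul(2, Pow(Add(-4, 1), -1), Add(-3, 1)), -20), -194), 16) = Mul(Mul(Mul(Mul(2, Pow(-3, -1), -2), -20), -194), 16) = Mul(Mul(Mul(Mul(2, Rational(-1, 3), -2), -20), -194), 16) = Mul(Mul(Mul(Rational(4, 3), -20), -194), 16) = Mul(Mul(Rational(-80, 3), -194), 16) = Mul(Rational(15520, 3), 16) = Rational(248320, 3)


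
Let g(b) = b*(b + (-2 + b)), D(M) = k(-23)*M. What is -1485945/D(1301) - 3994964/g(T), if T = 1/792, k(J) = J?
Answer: 37491980614530399/23669093 ≈ 1.5840e+9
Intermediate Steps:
T = 1/792 ≈ 0.0012626
D(M) = -23*M
g(b) = b*(-2 + 2*b)
-1485945/D(1301) - 3994964/g(T) = -1485945/((-23*1301)) - 3994964*396/(-1 + 1/792) = -1485945/(-29923) - 3994964/(2*(1/792)*(-791/792)) = -1485945*(-1/29923) - 3994964/(-791/313632) = 1485945/29923 - 3994964*(-313632/791) = 1485945/29923 + 1252948549248/791 = 37491980614530399/23669093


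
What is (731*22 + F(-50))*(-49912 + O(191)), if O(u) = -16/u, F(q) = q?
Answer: -152836390656/191 ≈ -8.0019e+8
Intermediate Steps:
(731*22 + F(-50))*(-49912 + O(191)) = (731*22 - 50)*(-49912 - 16/191) = (16082 - 50)*(-49912 - 16*1/191) = 16032*(-49912 - 16/191) = 16032*(-9533208/191) = -152836390656/191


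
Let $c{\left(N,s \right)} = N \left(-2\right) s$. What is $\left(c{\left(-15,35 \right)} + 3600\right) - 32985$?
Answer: $-28335$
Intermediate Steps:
$c{\left(N,s \right)} = - 2 N s$
$\left(c{\left(-15,35 \right)} + 3600\right) - 32985 = \left(\left(-2\right) \left(-15\right) 35 + 3600\right) - 32985 = \left(1050 + 3600\right) - 32985 = 4650 - 32985 = -28335$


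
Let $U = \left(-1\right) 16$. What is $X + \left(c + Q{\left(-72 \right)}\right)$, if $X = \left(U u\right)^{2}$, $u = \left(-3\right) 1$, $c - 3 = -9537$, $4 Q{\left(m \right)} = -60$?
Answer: $-7245$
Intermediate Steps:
$Q{\left(m \right)} = -15$ ($Q{\left(m \right)} = \frac{1}{4} \left(-60\right) = -15$)
$U = -16$
$c = -9534$ ($c = 3 - 9537 = -9534$)
$u = -3$
$X = 2304$ ($X = \left(\left(-16\right) \left(-3\right)\right)^{2} = 48^{2} = 2304$)
$X + \left(c + Q{\left(-72 \right)}\right) = 2304 - 9549 = -7245$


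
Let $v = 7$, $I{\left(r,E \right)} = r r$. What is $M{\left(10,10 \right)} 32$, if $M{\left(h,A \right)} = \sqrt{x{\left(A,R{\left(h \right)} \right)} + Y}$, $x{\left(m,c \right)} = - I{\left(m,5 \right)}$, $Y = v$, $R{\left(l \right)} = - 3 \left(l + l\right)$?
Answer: $32 i \sqrt{93} \approx 308.6 i$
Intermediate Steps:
$R{\left(l \right)} = - 6 l$ ($R{\left(l \right)} = - 3 \cdot 2 l = - 6 l$)
$I{\left(r,E \right)} = r^{2}$
$Y = 7$
$x{\left(m,c \right)} = - m^{2}$
$M{\left(h,A \right)} = \sqrt{7 - A^{2}}$ ($M{\left(h,A \right)} = \sqrt{- A^{2} + 7} = \sqrt{7 - A^{2}}$)
$M{\left(10,10 \right)} 32 = \sqrt{7 - 10^{2}} \cdot 32 = \sqrt{7 - 100} \cdot 32 = \sqrt{-93} \cdot 32 = i \sqrt{93} \cdot 32 = 32 i \sqrt{93}$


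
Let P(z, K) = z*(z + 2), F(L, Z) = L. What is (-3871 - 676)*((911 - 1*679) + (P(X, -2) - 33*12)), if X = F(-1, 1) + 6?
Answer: 586563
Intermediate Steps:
X = 5 (X = -1 + 6 = 5)
P(z, K) = z*(2 + z)
(-3871 - 676)*((911 - 1*679) + (P(X, -2) - 33*12)) = (-3871 - 676)*((911 - 1*679) + (5*(2 + 5) - 33*12)) = -4547*((911 - 679) + (5*7 - 396)) = -4547*(232 + (35 - 396)) = -4547*(232 - 361) = -4547*(-129) = 586563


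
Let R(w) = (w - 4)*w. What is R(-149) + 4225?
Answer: 27022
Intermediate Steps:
R(w) = w*(-4 + w) (R(w) = (-4 + w)*w = w*(-4 + w))
R(-149) + 4225 = -149*(-4 - 149) + 4225 = -149*(-153) + 4225 = 22797 + 4225 = 27022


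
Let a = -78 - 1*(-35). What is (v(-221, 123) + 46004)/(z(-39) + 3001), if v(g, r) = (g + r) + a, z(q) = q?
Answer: 45863/2962 ≈ 15.484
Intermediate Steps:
a = -43 (a = -78 + 35 = -43)
v(g, r) = -43 + g + r (v(g, r) = (g + r) - 43 = -43 + g + r)
(v(-221, 123) + 46004)/(z(-39) + 3001) = ((-43 - 221 + 123) + 46004)/(-39 + 3001) = (-141 + 46004)/2962 = 45863*(1/2962) = 45863/2962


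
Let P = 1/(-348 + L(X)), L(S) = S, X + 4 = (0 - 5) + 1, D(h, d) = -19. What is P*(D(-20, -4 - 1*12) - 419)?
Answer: 219/178 ≈ 1.2303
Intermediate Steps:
X = -8 (X = -4 + ((0 - 5) + 1) = -4 + (-5 + 1) = -4 - 4 = -8)
P = -1/356 (P = 1/(-348 - 8) = 1/(-356) = -1/356 ≈ -0.0028090)
P*(D(-20, -4 - 1*12) - 419) = -(-19 - 419)/356 = -1/356*(-438) = 219/178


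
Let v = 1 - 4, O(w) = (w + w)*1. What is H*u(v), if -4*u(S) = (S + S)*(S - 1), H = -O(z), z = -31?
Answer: -372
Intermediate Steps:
O(w) = 2*w (O(w) = (2*w)*1 = 2*w)
H = 62 (H = -2*(-31) = -1*(-62) = 62)
v = -3
u(S) = -S*(-1 + S)/2 (u(S) = -(S + S)*(S - 1)/4 = -2*S*(-1 + S)/4 = -S*(-1 + S)/2)
H*u(v) = 62*((½)*(-3)*(1 - 1*(-3))) = 62*((½)*(-3)*(1 + 3)) = 62*((½)*(-3)*4) = 62*(-6) = -372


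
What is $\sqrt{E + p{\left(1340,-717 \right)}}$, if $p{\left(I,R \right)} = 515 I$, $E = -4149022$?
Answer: $i \sqrt{3458922} \approx 1859.8 i$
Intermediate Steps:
$\sqrt{E + p{\left(1340,-717 \right)}} = \sqrt{-4149022 + 515 \cdot 1340} = \sqrt{-4149022 + 690100} = \sqrt{-3458922} = i \sqrt{3458922}$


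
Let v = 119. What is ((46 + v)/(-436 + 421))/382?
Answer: -11/382 ≈ -0.028796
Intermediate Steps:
((46 + v)/(-436 + 421))/382 = ((46 + 119)/(-436 + 421))/382 = (165/(-15))*(1/382) = (165*(-1/15))*(1/382) = -11*1/382 = -11/382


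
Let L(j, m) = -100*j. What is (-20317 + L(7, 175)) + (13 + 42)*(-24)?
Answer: -22337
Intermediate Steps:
(-20317 + L(7, 175)) + (13 + 42)*(-24) = (-20317 - 100*7) + (13 + 42)*(-24) = (-20317 - 700) + 55*(-24) = -21017 - 1320 = -22337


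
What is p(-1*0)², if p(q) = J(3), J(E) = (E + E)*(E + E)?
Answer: 1296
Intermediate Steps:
J(E) = 4*E² (J(E) = (2*E)*(2*E) = 4*E²)
p(q) = 36 (p(q) = 4*3² = 4*9 = 36)
p(-1*0)² = 36² = 1296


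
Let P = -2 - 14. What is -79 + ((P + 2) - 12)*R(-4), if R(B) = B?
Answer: 25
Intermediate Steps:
P = -16
-79 + ((P + 2) - 12)*R(-4) = -79 + ((-16 + 2) - 12)*(-4) = -79 + (-14 - 12)*(-4) = -79 - 26*(-4) = -79 + 104 = 25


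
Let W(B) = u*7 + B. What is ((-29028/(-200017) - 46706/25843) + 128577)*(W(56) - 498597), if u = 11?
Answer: -331284646656720027296/5169039331 ≈ -6.4090e+10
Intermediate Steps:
W(B) = 77 + B (W(B) = 11*7 + B = 77 + B)
((-29028/(-200017) - 46706/25843) + 128577)*(W(56) - 498597) = ((-29028/(-200017) - 46706/25843) + 128577)*((77 + 56) - 498597) = ((-29028*(-1/200017) - 46706*1/25843) + 128577)*(133 - 498597) = ((29028/200017 - 46706/25843) + 128577)*(-498464) = (-8591823398/5169039331 + 128577)*(-498464) = (664610978238589/5169039331)*(-498464) = -331284646656720027296/5169039331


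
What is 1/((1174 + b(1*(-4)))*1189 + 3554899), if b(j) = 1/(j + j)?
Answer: 8/39605091 ≈ 2.0199e-7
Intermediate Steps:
b(j) = 1/(2*j)
1/((1174 + b(1*(-4)))*1189 + 3554899) = 1/((1174 + 1/(2*((1*(-4)))))*1189 + 3554899) = 1/((1174 + (1/2)/(-4))*1189 + 3554899) = 1/((1174 + (1/2)*(-1/4))*1189 + 3554899) = 1/((1174 - 1/8)*1189 + 3554899) = 1/((9391/8)*1189 + 3554899) = 1/(11165899/8 + 3554899) = 1/(39605091/8) = 8/39605091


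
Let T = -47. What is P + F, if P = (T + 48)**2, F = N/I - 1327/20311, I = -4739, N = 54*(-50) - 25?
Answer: 145312651/96253829 ≈ 1.5097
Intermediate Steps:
N = -2725 (N = -2700 - 25 = -2725)
F = 49058822/96253829 (F = -2725/(-4739) - 1327/20311 = -2725*(-1/4739) - 1327*1/20311 = 2725/4739 - 1327/20311 = 49058822/96253829 ≈ 0.50968)
P = 1 (P = (-47 + 48)**2 = 1**2 = 1)
P + F = 1 + 49058822/96253829 = 145312651/96253829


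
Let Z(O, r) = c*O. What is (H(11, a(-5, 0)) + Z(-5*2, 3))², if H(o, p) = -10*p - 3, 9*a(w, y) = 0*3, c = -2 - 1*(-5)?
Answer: 1089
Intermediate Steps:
c = 3 (c = -2 + 5 = 3)
a(w, y) = 0 (a(w, y) = (0*3)/9 = (⅑)*0 = 0)
Z(O, r) = 3*O
H(o, p) = -3 - 10*p
(H(11, a(-5, 0)) + Z(-5*2, 3))² = ((-3 - 10*0) + 3*(-5*2))² = ((-3 + 0) + 3*(-10))² = (-3 - 30)² = (-33)² = 1089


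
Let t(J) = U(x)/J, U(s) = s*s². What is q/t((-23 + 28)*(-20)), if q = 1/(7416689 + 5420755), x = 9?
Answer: -25/2339624169 ≈ -1.0685e-8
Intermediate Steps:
q = 1/12837444 ≈ 7.7897e-8
U(s) = s³
t(J) = 729/J (t(J) = 9³/J = 729/J)
q/t((-23 + 28)*(-20)) = 1/(12837444*((729/(((-23 + 28)*(-20)))))) = 1/(12837444*((729/((5*(-20)))))) = 1/(12837444*((729/(-100)))) = 1/(12837444*((729*(-1/100)))) = 1/(12837444*(-729/100)) = (1/12837444)*(-100/729) = -25/2339624169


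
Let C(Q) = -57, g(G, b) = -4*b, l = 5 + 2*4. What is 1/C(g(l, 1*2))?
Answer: -1/57 ≈ -0.017544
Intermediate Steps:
l = 13 (l = 5 + 8 = 13)
1/C(g(l, 1*2)) = 1/(-57) = -1/57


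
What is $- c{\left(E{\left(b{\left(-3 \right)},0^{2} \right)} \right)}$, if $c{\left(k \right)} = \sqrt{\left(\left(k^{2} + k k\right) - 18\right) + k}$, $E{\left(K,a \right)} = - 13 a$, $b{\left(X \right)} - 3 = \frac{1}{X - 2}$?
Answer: $- 3 i \sqrt{2} \approx - 4.2426 i$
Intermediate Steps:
$b{\left(X \right)} = 3 + \frac{1}{-2 + X}$ ($b{\left(X \right)} = 3 + \frac{1}{X - 2} = 3 + \frac{1}{-2 + X}$)
$c{\left(k \right)} = \sqrt{-18 + k + 2 k^{2}}$ ($c{\left(k \right)} = \sqrt{\left(\left(k^{2} + k^{2}\right) - 18\right) + k} = \sqrt{\left(2 k^{2} - 18\right) + k} = \sqrt{\left(-18 + 2 k^{2}\right) + k} = \sqrt{-18 + k + 2 k^{2}}$)
$- c{\left(E{\left(b{\left(-3 \right)},0^{2} \right)} \right)} = - \sqrt{-18 - 13 \cdot 0^{2} + 2 \left(- 13 \cdot 0^{2}\right)^{2}} = - \sqrt{-18 - 0 + 2 \left(\left(-13\right) 0\right)^{2}} = - \sqrt{-18 + 0 + 2 \cdot 0^{2}} = - \sqrt{-18 + 0 + 2 \cdot 0} = - \sqrt{-18 + 0 + 0} = - \sqrt{-18} = - 3 i \sqrt{2}$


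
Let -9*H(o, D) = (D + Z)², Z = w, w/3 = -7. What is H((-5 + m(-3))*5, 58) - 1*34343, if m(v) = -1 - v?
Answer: -310456/9 ≈ -34495.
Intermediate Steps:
w = -21 (w = 3*(-7) = -21)
Z = -21
H(o, D) = -(-21 + D)²/9 (H(o, D) = -(D - 21)²/9 = -(-21 + D)²/9)
H((-5 + m(-3))*5, 58) - 1*34343 = -(-21 + 58)²/9 - 1*34343 = -⅑*37² - 34343 = -⅑*1369 - 34343 = -1369/9 - 34343 = -310456/9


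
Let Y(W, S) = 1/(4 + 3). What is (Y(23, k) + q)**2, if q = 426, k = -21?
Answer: 8898289/49 ≈ 1.8160e+5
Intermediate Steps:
Y(W, S) = 1/7
(Y(23, k) + q)**2 = (1/7 + 426)**2 = (2983/7)**2 = 8898289/49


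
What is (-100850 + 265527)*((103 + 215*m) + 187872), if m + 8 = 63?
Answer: 32902464600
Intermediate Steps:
m = 55 (m = -8 + 63 = 55)
(-100850 + 265527)*((103 + 215*m) + 187872) = (-100850 + 265527)*((103 + 215*55) + 187872) = 164677*((103 + 11825) + 187872) = 164677*(11928 + 187872) = 164677*199800 = 32902464600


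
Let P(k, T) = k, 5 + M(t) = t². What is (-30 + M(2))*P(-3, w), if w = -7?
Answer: 93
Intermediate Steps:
M(t) = -5 + t²
(-30 + M(2))*P(-3, w) = (-30 + (-5 + 2²))*(-3) = (-30 + (-5 + 4))*(-3) = (-30 - 1)*(-3) = -31*(-3) = 93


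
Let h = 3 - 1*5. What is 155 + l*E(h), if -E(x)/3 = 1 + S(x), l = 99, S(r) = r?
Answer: 452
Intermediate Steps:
h = -2 (h = 3 - 5 = -2)
E(x) = -3 - 3*x (E(x) = -3*(1 + x) = -3 - 3*x)
155 + l*E(h) = 155 + 99*(-3 - 3*(-2)) = 155 + 99*(-3 + 6) = 155 + 99*3 = 155 + 297 = 452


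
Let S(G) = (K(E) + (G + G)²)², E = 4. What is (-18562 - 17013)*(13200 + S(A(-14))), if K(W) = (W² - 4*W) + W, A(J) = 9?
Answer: -4296890800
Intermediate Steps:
K(W) = W² - 3*W
S(G) = (4 + 4*G²)² (S(G) = (4*(-3 + 4) + (G + G)²)² = (4*1 + (2*G)²)² = (4 + 4*G²)²)
(-18562 - 17013)*(13200 + S(A(-14))) = (-18562 - 17013)*(13200 + 16*(1 + 9²)²) = -35575*(13200 + 16*(1 + 81)²) = -35575*(13200 + 16*82²) = -35575*(13200 + 16*6724) = -35575*(13200 + 107584) = -35575*120784 = -4296890800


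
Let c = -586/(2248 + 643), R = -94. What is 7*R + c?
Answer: -1902864/2891 ≈ -658.20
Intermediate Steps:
c = -586/2891 ≈ -0.20270
7*R + c = 7*(-94) - 586/2891 = -658 - 586/2891 = -1902864/2891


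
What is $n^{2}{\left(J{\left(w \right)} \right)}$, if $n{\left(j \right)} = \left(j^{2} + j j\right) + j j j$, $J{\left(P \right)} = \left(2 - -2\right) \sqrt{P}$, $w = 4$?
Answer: $409600$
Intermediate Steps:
$J{\left(P \right)} = 4 \sqrt{P}$ ($J{\left(P \right)} = \left(2 + 2\right) \sqrt{P} = 4 \sqrt{P}$)
$n{\left(j \right)} = j^{3} + 2 j^{2}$ ($n{\left(j \right)} = \left(j^{2} + j^{2}\right) + j^{2} j = 2 j^{2} + j^{3} = j^{3} + 2 j^{2}$)
$n^{2}{\left(J{\left(w \right)} \right)} = \left(\left(4 \sqrt{4}\right)^{2} \left(2 + 4 \sqrt{4}\right)\right)^{2} = \left(\left(4 \cdot 2\right)^{2} \left(2 + 4 \cdot 2\right)\right)^{2} = \left(8^{2} \left(2 + 8\right)\right)^{2} = \left(64 \cdot 10\right)^{2} = 640^{2} = 409600$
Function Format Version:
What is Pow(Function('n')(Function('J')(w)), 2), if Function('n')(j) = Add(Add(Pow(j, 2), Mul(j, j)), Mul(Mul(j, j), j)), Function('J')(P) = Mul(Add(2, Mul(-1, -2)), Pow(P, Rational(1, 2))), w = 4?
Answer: 409600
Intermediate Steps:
Function('J')(P) = Mul(4, Pow(P, Rational(1, 2))) (Function('J')(P) = Mul(Add(2, 2), Pow(P, Rational(1, 2))) = Mul(4, Pow(P, Rational(1, 2))))
Function('n')(j) = Add(Pow(j, 3), Mul(2, Pow(j, 2))) (Function('n')(j) = Add(Add(Pow(j, 2), Pow(j, 2)), Mul(Pow(j, 2), j)) = Add(Mul(2, Pow(j, 2)), Pow(j, 3)) = Add(Pow(j, 3), Mul(2, Pow(j, 2))))
Pow(Function('n')(Function('J')(w)), 2) = Pow(Mul(Pow(Mul(4, Pow(4, Rational(1, 2))), 2), Add(2, Mul(4, Pow(4, Rational(1, 2))))), 2) = Pow(Mul(Pow(Mul(4, 2), 2), Add(2, Mul(4, 2))), 2) = Pow(Mul(Pow(8, 2), Add(2, 8)), 2) = Pow(Mul(64, 10), 2) = Pow(640, 2) = 409600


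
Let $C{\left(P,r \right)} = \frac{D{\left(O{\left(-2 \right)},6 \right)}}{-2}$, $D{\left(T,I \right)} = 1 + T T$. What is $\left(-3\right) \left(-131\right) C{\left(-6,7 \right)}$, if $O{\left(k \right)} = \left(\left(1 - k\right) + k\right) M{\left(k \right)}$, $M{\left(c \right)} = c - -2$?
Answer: $- \frac{393}{2} \approx -196.5$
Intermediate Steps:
$M{\left(c \right)} = 2 + c$ ($M{\left(c \right)} = c + 2 = 2 + c$)
$O{\left(k \right)} = 2 + k$ ($O{\left(k \right)} = \left(\left(1 - k\right) + k\right) \left(2 + k\right) = 1 \left(2 + k\right) = 2 + k$)
$D{\left(T,I \right)} = 1 + T^{2}$
$C{\left(P,r \right)} = - \frac{1}{2}$ ($C{\left(P,r \right)} = \frac{1 + \left(2 - 2\right)^{2}}{-2} = \left(1 + 0^{2}\right) \left(- \frac{1}{2}\right) = \left(1 + 0\right) \left(- \frac{1}{2}\right) = 1 \left(- \frac{1}{2}\right) = - \frac{1}{2}$)
$\left(-3\right) \left(-131\right) C{\left(-6,7 \right)} = \left(-3\right) \left(-131\right) \left(- \frac{1}{2}\right) = 393 \left(- \frac{1}{2}\right) = - \frac{393}{2}$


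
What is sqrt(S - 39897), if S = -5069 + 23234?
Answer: 2*I*sqrt(5433) ≈ 147.42*I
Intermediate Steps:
S = 18165
sqrt(S - 39897) = sqrt(18165 - 39897) = sqrt(-21732) = 2*I*sqrt(5433)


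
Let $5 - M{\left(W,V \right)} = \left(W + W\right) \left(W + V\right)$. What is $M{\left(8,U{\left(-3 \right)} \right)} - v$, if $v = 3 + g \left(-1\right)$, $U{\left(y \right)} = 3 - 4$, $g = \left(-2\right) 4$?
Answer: $-118$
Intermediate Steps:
$g = -8$
$U{\left(y \right)} = -1$
$M{\left(W,V \right)} = 5 - 2 W \left(V + W\right)$ ($M{\left(W,V \right)} = 5 - \left(W + W\right) \left(W + V\right) = 5 - 2 W \left(V + W\right)$)
$v = 11$ ($v = 3 - -8 = 3 + 8 = 11$)
$M{\left(8,U{\left(-3 \right)} \right)} - v = \left(5 - 2 \cdot 8^{2} - \left(-2\right) 8\right) - 11 = \left(5 - 128 + 16\right) - 11 = -107 - 11 = -118$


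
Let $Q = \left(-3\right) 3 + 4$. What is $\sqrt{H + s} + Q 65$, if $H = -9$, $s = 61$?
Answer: $-325 + 2 \sqrt{13} \approx -317.79$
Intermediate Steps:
$Q = -5$ ($Q = -9 + 4 = -5$)
$\sqrt{H + s} + Q 65 = \sqrt{-9 + 61} - 325 = \sqrt{52} - 325 = 2 \sqrt{13} - 325 = -325 + 2 \sqrt{13}$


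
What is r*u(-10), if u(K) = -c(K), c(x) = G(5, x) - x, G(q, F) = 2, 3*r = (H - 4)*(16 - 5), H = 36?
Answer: -1408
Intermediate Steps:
r = 352/3 (r = ((36 - 4)*(16 - 5))/3 = (32*11)/3 = (⅓)*352 = 352/3 ≈ 117.33)
c(x) = 2 - x
u(K) = -2 + K (u(K) = -(2 - K) = -2 + K)
r*u(-10) = 352*(-2 - 10)/3 = (352/3)*(-12) = -1408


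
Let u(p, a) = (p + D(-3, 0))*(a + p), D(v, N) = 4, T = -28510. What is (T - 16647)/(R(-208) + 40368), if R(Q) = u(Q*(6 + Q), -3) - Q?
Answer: -45157/1765426836 ≈ -2.5579e-5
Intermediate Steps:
u(p, a) = (4 + p)*(a + p) (u(p, a) = (p + 4)*(a + p) = (4 + p)*(a + p))
R(Q) = -12 - Q + Q*(6 + Q) + Q²*(6 + Q)² (R(Q) = ((Q*(6 + Q))² + 4*(-3) + 4*(Q*(6 + Q)) - 3*Q*(6 + Q)) - Q = (Q²*(6 + Q)² - 12 + 4*Q*(6 + Q) - 3*Q*(6 + Q)) - Q = (-12 + Q*(6 + Q) + Q²*(6 + Q)²) - Q = -12 - Q + Q*(6 + Q) + Q²*(6 + Q)²)
(T - 16647)/(R(-208) + 40368) = (-28510 - 16647)/((-12 - 1*(-208) - 208*(6 - 208) + (-208)²*(6 - 208)²) + 40368) = -45157/((-12 + 208 - 208*(-202) + 43264*(-202)²) + 40368) = -45157/((-12 + 208 + 42016 + 43264*40804) + 40368) = -45157/((-12 + 208 + 42016 + 1765344256) + 40368) = -45157/(1765386468 + 40368) = -45157/1765426836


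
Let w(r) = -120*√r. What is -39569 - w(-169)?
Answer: -39569 + 1560*I ≈ -39569.0 + 1560.0*I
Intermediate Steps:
-39569 - w(-169) = -39569 - (-120)*√(-169) = -39569 - (-120)*13*I = -39569 - (-1560)*I = -39569 + 1560*I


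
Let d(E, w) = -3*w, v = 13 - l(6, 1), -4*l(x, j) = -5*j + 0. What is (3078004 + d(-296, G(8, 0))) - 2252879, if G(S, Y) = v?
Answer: 3300359/4 ≈ 8.2509e+5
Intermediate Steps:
l(x, j) = 5*j/4 (l(x, j) = -(-5*j + 0)/4 = -(-5)*j/4 = 5*j/4)
v = 47/4 (v = 13 - 5/4 = 47/4 ≈ 11.750)
G(S, Y) = 47/4
(3078004 + d(-296, G(8, 0))) - 2252879 = (3078004 - 3*47/4) - 2252879 = (3078004 - 141/4) - 2252879 = 12311875/4 - 2252879 = 3300359/4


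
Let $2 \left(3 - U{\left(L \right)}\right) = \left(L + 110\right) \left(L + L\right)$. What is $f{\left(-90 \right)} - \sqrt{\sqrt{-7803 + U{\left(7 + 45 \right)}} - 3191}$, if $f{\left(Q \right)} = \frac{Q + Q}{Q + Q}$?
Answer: $1 - \sqrt{-3191 + 52 i \sqrt{6}} \approx -0.1272 - 56.5 i$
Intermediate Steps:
$U{\left(L \right)} = 3 - L \left(110 + L\right)$ ($U{\left(L \right)} = 3 - \frac{\left(L + 110\right) \left(L + L\right)}{2} = 3 - \frac{\left(110 + L\right) 2 L}{2} = 3 - \frac{2 L \left(110 + L\right)}{2} = 3 - L \left(110 + L\right)$)
$f{\left(Q \right)} = 1$ ($f{\left(Q \right)} = \frac{2 Q}{2 Q} = 2 Q \frac{1}{2 Q} = 1$)
$f{\left(-90 \right)} - \sqrt{\sqrt{-7803 + U{\left(7 + 45 \right)}} - 3191} = 1 - \sqrt{\sqrt{-7803 - \left(-3 + \left(7 + 45\right)^{2} + 110 \left(7 + 45\right)\right)} - 3191} = 1 - \sqrt{\sqrt{-7803 - 8421} - 3191} = 1 - \sqrt{\sqrt{-16224} - 3191} = 1 - \sqrt{52 i \sqrt{6} - 3191} = 1 - \sqrt{-3191 + 52 i \sqrt{6}}$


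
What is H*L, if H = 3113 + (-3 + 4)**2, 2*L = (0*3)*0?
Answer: 0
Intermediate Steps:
L = 0 (L = ((0*3)*0)/2 = (0*0)/2 = (1/2)*0 = 0)
H = 3114 (H = 3113 + 1**2 = 3113 + 1 = 3114)
H*L = 3114*0 = 0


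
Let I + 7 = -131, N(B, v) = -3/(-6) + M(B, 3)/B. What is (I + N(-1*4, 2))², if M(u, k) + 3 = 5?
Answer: 19044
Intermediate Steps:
M(u, k) = 2 (M(u, k) = -3 + 5 = 2)
N(B, v) = ½ + 2/B (N(B, v) = -3/(-6) + 2/B = -3*(-⅙) + 2/B = ½ + 2/B)
I = -138 (I = -7 - 131 = -138)
(I + N(-1*4, 2))² = (-138 + (4 - 1*4)/(2*((-1*4))))² = (-138 + (½)*(4 - 4)/(-4))² = (-138 + (½)*(-¼)*0)² = (-138 + 0)² = (-138)² = 19044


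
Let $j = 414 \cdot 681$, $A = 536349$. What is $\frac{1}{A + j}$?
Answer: $\frac{1}{818283} \approx 1.2221 \cdot 10^{-6}$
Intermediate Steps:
$j = 281934$
$\frac{1}{A + j} = \frac{1}{536349 + 281934} = \frac{1}{818283}$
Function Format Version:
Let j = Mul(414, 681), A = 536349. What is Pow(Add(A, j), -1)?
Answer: Rational(1, 818283) ≈ 1.2221e-6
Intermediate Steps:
j = 281934
Pow(Add(A, j), -1) = Pow(Add(536349, 281934), -1) = Pow(818283, -1) = Rational(1, 818283)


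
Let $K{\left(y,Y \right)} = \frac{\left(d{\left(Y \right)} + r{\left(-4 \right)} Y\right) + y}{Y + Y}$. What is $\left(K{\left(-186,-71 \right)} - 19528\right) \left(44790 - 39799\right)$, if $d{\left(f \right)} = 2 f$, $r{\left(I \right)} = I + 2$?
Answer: $- \frac{6919497445}{71} \approx -9.7458 \cdot 10^{7}$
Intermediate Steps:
$r{\left(I \right)} = 2 + I$
$K{\left(y,Y \right)} = \frac{y}{2 Y}$ ($K{\left(y,Y \right)} = \frac{\left(2 Y + \left(2 - 4\right) Y\right) + y}{Y + Y} = \frac{\left(2 Y - 2 Y\right) + y}{2 Y} = \left(0 + y\right) \frac{1}{2 Y} = y \frac{1}{2 Y} = \frac{y}{2 Y}$)
$\left(K{\left(-186,-71 \right)} - 19528\right) \left(44790 - 39799\right) = \left(\frac{1}{2} \left(-186\right) \frac{1}{-71} - 19528\right) \left(44790 - 39799\right) = \left(\frac{1}{2} \left(-186\right) \left(- \frac{1}{71}\right) - 19528\right) 4991 = \left(\frac{93}{71} - 19528\right) 4991 = \left(- \frac{1386395}{71}\right) 4991 = - \frac{6919497445}{71}$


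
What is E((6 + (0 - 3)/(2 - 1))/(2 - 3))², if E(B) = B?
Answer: 9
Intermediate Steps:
E((6 + (0 - 3)/(2 - 1))/(2 - 3))² = ((6 + (0 - 3)/(2 - 1))/(2 - 3))² = ((6 - 3/1)/(-1))² = ((6 - 3*1)*(-1))² = ((6 - 3)*(-1))² = (3*(-1))² = (-3)² = 9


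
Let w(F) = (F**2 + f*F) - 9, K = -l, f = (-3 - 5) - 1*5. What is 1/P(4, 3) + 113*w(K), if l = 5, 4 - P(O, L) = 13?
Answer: 82376/9 ≈ 9152.9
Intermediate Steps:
P(O, L) = -9 (P(O, L) = 4 - 1*13 = 4 - 13 = -9)
f = -13 (f = -8 - 5 = -13)
K = -5 (K = -1*5 = -5)
w(F) = -9 + F**2 - 13*F (w(F) = (F**2 - 13*F) - 9 = -9 + F**2 - 13*F)
1/P(4, 3) + 113*w(K) = 1/(-9) + 113*(-9 + (-5)**2 - 13*(-5)) = -1/9 + 113*(-9 + 25 + 65) = -1/9 + 113*81 = -1/9 + 9153 = 82376/9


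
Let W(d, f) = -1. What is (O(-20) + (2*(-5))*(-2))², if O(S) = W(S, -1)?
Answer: 361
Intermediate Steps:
O(S) = -1
(O(-20) + (2*(-5))*(-2))² = (-1 + (2*(-5))*(-2))² = (-1 - 10*(-2))² = (-1 + 20)² = 19² = 361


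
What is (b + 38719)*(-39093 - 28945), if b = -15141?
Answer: -1604199964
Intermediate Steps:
(b + 38719)*(-39093 - 28945) = (-15141 + 38719)*(-39093 - 28945) = 23578*(-68038) = -1604199964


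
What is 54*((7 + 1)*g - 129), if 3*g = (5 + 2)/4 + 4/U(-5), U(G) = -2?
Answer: -7002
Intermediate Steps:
g = -1/12 (g = ((5 + 2)/4 + 4/(-2))/3 = (7*(1/4) + 4*(-1/2))/3 = (7/4 - 2)/3 = (1/3)*(-1/4) = -1/12 ≈ -0.083333)
54*((7 + 1)*g - 129) = 54*((7 + 1)*(-1/12) - 129) = 54*(8*(-1/12) - 129) = 54*(-2/3 - 129) = 54*(-389/3) = -7002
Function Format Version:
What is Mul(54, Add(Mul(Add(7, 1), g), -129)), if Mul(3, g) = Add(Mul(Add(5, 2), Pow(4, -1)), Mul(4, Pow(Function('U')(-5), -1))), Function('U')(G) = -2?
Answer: -7002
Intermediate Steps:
g = Rational(-1, 12) (g = Mul(Rational(1, 3), Add(Mul(Add(5, 2), Pow(4, -1)), Mul(4, Pow(-2, -1)))) = Mul(Rational(1, 3), Add(Mul(7, Rational(1, 4)), Mul(4, Rational(-1, 2)))) = Mul(Rational(1, 3), Add(Rational(7, 4), -2)) = Mul(Rational(1, 3), Rational(-1, 4)) = Rational(-1, 12) ≈ -0.083333)
Mul(54, Add(Mul(Add(7, 1), g), -129)) = Mul(54, Add(Mul(Add(7, 1), Rational(-1, 12)), -129)) = Mul(54, Add(Mul(8, Rational(-1, 12)), -129)) = Mul(54, Add(Rational(-2, 3), -129)) = Mul(54, Rational(-389, 3)) = -7002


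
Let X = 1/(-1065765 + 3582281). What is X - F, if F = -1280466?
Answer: 3222313176457/2516516 ≈ 1.2805e+6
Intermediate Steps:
X = 1/2516516 ≈ 3.9737e-7
X - F = 1/2516516 - 1*(-1280466) = 1/2516516 + 1280466 = 3222313176457/2516516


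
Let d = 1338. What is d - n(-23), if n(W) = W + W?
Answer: 1384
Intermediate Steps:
n(W) = 2*W
d - n(-23) = 1338 - 2*(-23) = 1338 - 1*(-46) = 1338 + 46 = 1384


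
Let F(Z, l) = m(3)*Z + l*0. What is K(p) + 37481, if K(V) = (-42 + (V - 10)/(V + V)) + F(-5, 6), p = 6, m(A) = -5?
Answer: 112391/3 ≈ 37464.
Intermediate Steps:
F(Z, l) = -5*Z (F(Z, l) = -5*Z + l*0 = -5*Z + 0 = -5*Z)
K(V) = -17 + (-10 + V)/(2*V) (K(V) = (-42 + (V - 10)/(V + V)) - 5*(-5) = (-42 + (-10 + V)/((2*V))) + 25 = (-42 + (-10 + V)*(1/(2*V))) + 25 = (-42 + (-10 + V)/(2*V)) + 25 = -17 + (-10 + V)/(2*V))
K(p) + 37481 = (-33/2 - 5/6) + 37481 = (-33/2 - 5*⅙) + 37481 = (-33/2 - ⅚) + 37481 = -52/3 + 37481 = 112391/3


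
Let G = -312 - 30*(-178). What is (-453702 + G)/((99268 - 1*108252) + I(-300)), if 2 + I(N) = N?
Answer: 224337/4643 ≈ 48.317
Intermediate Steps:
G = 5028 (G = -312 + 5340 = 5028)
I(N) = -2 + N
(-453702 + G)/((99268 - 1*108252) + I(-300)) = (-453702 + 5028)/((99268 - 1*108252) + (-2 - 300)) = -448674/((99268 - 108252) - 302) = -448674/(-8984 - 302) = -448674/(-9286) = -448674*(-1/9286) = 224337/4643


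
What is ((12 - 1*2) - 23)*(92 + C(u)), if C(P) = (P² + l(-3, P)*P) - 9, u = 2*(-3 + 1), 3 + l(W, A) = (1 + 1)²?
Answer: -1235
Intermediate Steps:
l(W, A) = 1 (l(W, A) = -3 + (1 + 1)² = -3 + 2² = -3 + 4 = 1)
u = -4 (u = 2*(-2) = -4)
C(P) = -9 + P + P² (C(P) = (P² + 1*P) - 9 = (P² + P) - 9 = (P + P²) - 9 = -9 + P + P²)
((12 - 1*2) - 23)*(92 + C(u)) = ((12 - 1*2) - 23)*(92 + (-9 - 4 + (-4)²)) = ((12 - 2) - 23)*(92 + (-9 - 4 + 16)) = (10 - 23)*(92 + 3) = -13*95 = -1235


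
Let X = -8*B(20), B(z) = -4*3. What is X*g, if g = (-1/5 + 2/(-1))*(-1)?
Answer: 1056/5 ≈ 211.20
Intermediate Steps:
B(z) = -12
g = 11/5 (g = (-1*1/5 + 2*(-1))*(-1) = (-1/5 - 2)*(-1) = -11/5*(-1) = 11/5 ≈ 2.2000)
X = 96 (X = -8*(-12) = 96)
X*g = 96*(11/5) = 1056/5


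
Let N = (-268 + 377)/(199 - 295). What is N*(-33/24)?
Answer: 1199/768 ≈ 1.5612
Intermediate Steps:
N = -109/96 (N = 109/(-96) = 109*(-1/96) = -109/96 ≈ -1.1354)
N*(-33/24) = -(-1199)/(32*24) = -109/96*(-11/8) = 1199/768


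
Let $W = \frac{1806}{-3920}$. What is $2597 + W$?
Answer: $\frac{727031}{280} \approx 2596.5$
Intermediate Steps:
$W = - \frac{129}{280}$ ($W = 1806 \left(- \frac{1}{3920}\right) = - \frac{129}{280} \approx -0.46071$)
$2597 + W = 2597 - \frac{129}{280} = \frac{727031}{280}$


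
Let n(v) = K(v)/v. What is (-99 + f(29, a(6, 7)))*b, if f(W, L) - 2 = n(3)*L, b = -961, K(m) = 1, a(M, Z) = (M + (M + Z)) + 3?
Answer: 258509/3 ≈ 86170.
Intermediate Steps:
a(M, Z) = 3 + Z + 2*M (a(M, Z) = (Z + 2*M) + 3 = 3 + Z + 2*M)
n(v) = 1/v
f(W, L) = 2 + L/3
(-99 + f(29, a(6, 7)))*b = (-99 + (2 + (3 + 7 + 2*6)/3))*(-961) = (-99 + (2 + (3 + 7 + 12)/3))*(-961) = (-99 + (2 + (⅓)*22))*(-961) = (-99 + (2 + 22/3))*(-961) = (-99 + 28/3)*(-961) = -269/3*(-961) = 258509/3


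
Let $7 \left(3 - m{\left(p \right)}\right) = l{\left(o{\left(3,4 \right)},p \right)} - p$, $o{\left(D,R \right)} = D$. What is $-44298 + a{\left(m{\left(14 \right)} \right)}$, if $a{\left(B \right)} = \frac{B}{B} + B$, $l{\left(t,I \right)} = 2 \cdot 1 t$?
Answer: $- \frac{310050}{7} \approx -44293.0$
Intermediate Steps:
$l{\left(t,I \right)} = 2 t$
$m{\left(p \right)} = \frac{15}{7} + \frac{p}{7}$ ($m{\left(p \right)} = 3 - \frac{2 \cdot 3 - p}{7} = 3 - \frac{6 - p}{7} = 3 + \left(- \frac{6}{7} + \frac{p}{7}\right) = \frac{15}{7} + \frac{p}{7}$)
$a{\left(B \right)} = 1 + B$
$-44298 + a{\left(m{\left(14 \right)} \right)} = -44298 + \left(1 + \left(\frac{15}{7} + \frac{1}{7} \cdot 14\right)\right) = -44298 + \left(1 + \left(\frac{15}{7} + 2\right)\right) = -44298 + \left(1 + \frac{29}{7}\right) = -44298 + \frac{36}{7} = - \frac{310050}{7}$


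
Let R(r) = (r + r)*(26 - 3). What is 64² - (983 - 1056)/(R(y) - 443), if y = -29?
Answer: 7278519/1777 ≈ 4096.0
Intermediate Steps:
R(r) = 46*r (R(r) = (2*r)*23 = 46*r)
64² - (983 - 1056)/(R(y) - 443) = 64² - (983 - 1056)/(46*(-29) - 443) = 4096 - (-73)/(-1334 - 443) = 4096 - (-73)/(-1777) = 4096 - (-73)*(-1)/1777 = 4096 - 1*73/1777 = 4096 - 73/1777 = 7278519/1777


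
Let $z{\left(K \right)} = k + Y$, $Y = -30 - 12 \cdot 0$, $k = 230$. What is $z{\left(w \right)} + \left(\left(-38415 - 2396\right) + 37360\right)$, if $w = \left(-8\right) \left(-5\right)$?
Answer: $-3251$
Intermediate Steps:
$Y = -30$ ($Y = -30 - 0 = -30 + 0 = -30$)
$w = 40$
$z{\left(K \right)} = 200$ ($z{\left(K \right)} = 230 - 30 = 200$)
$z{\left(w \right)} + \left(\left(-38415 - 2396\right) + 37360\right) = 200 + \left(\left(-38415 - 2396\right) + 37360\right) = 200 + \left(-40811 + 37360\right) = 200 - 3451 = -3251$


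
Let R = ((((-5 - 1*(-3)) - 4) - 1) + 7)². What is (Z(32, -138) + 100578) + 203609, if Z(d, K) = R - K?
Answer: 304325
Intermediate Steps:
R = 0 (R = ((((-5 + 3) - 4) - 1) + 7)² = (((-2 - 4) - 1) + 7)² = ((-6 - 1) + 7)² = (-7 + 7)² = 0² = 0)
Z(d, K) = -K (Z(d, K) = 0 - K = -K)
(Z(32, -138) + 100578) + 203609 = (-1*(-138) + 100578) + 203609 = (138 + 100578) + 203609 = 100716 + 203609 = 304325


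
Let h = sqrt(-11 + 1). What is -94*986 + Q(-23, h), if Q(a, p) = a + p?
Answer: -92707 + I*sqrt(10) ≈ -92707.0 + 3.1623*I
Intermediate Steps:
h = I*sqrt(10) (h = sqrt(-10) = I*sqrt(10) ≈ 3.1623*I)
-94*986 + Q(-23, h) = -94*986 + (-23 + I*sqrt(10)) = -92684 + (-23 + I*sqrt(10)) = -92707 + I*sqrt(10)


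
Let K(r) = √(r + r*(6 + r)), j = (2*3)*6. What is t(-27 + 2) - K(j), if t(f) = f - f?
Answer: -6*√43 ≈ -39.345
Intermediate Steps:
j = 36 (j = 6*6 = 36)
t(f) = 0
t(-27 + 2) - K(j) = 0 - √(36*(7 + 36)) = 0 - √(36*43) = 0 - √1548 = 0 - 6*√43 = -6*√43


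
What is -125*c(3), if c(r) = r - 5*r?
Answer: 1500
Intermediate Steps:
c(r) = -4*r
-125*c(3) = -(-500)*3 = -125*(-12) = 1500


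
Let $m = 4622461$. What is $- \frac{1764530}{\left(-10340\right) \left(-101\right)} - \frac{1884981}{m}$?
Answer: $- \frac{1012503216587}{482742092074} \approx -2.0974$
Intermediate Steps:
$- \frac{1764530}{\left(-10340\right) \left(-101\right)} - \frac{1884981}{m} = - \frac{1764530}{\left(-10340\right) \left(-101\right)} - \frac{1884981}{4622461} = - \frac{1764530}{1044340} - \frac{1884981}{4622461} = \left(-1764530\right) \frac{1}{1044340} - \frac{1884981}{4622461} = - \frac{176453}{104434} - \frac{1884981}{4622461} = - \frac{1012503216587}{482742092074}$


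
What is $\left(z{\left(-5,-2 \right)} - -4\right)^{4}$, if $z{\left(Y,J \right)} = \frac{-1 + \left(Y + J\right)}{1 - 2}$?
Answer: $20736$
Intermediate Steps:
$z{\left(Y,J \right)} = 1 - J - Y$ ($z{\left(Y,J \right)} = \frac{-1 + \left(J + Y\right)}{-1} = \left(-1 + J + Y\right) \left(-1\right) = 1 - J - Y$)
$\left(z{\left(-5,-2 \right)} - -4\right)^{4} = \left(\left(1 - -2 - -5\right) - -4\right)^{4} = \left(\left(1 + 2 + 5\right) + 4\right)^{4} = \left(8 + 4\right)^{4} = 12^{4} = 20736$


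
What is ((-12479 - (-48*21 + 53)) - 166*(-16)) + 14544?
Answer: 5676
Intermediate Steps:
((-12479 - (-48*21 + 53)) - 166*(-16)) + 14544 = ((-12479 - (-1008 + 53)) + 2656) + 14544 = ((-12479 - 1*(-955)) + 2656) + 14544 = ((-12479 + 955) + 2656) + 14544 = (-11524 + 2656) + 14544 = -8868 + 14544 = 5676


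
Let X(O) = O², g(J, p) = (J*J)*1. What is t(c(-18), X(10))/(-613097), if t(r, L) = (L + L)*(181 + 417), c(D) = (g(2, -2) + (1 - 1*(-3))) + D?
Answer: -119600/613097 ≈ -0.19508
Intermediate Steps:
g(J, p) = J² (g(J, p) = J²*1 = J²)
c(D) = 8 + D (c(D) = (2² + (1 - 1*(-3))) + D = (4 + (1 + 3)) + D = (4 + 4) + D = 8 + D)
t(r, L) = 1196*L (t(r, L) = (2*L)*598 = 1196*L)
t(c(-18), X(10))/(-613097) = (1196*10²)/(-613097) = (1196*100)*(-1/613097) = 119600*(-1/613097) = -119600/613097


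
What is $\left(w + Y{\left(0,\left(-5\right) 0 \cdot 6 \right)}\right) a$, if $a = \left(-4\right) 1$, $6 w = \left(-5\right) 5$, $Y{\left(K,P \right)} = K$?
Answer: $\frac{50}{3} \approx 16.667$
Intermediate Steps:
$w = - \frac{25}{6}$ ($w = \frac{\left(-5\right) 5}{6} = \frac{1}{6} \left(-25\right) = - \frac{25}{6} \approx -4.1667$)
$a = -4$
$\left(w + Y{\left(0,\left(-5\right) 0 \cdot 6 \right)}\right) a = \left(- \frac{25}{6} + 0\right) \left(-4\right) = \left(- \frac{25}{6}\right) \left(-4\right) = \frac{50}{3}$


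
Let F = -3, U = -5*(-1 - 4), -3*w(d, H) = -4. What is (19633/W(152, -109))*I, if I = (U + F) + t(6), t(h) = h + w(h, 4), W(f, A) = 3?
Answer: 1727704/9 ≈ 1.9197e+5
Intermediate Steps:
w(d, H) = 4/3 (w(d, H) = -⅓*(-4) = 4/3)
U = 25 (U = -5*(-5) = 25)
t(h) = 4/3 + h (t(h) = h + 4/3 = 4/3 + h)
I = 88/3 (I = (25 - 3) + (4/3 + 6) = 22 + 22/3 = 88/3 ≈ 29.333)
(19633/W(152, -109))*I = (19633/3)*(88/3) = 1727704/9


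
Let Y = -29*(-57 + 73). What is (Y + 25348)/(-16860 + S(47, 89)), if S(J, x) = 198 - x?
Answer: -24884/16751 ≈ -1.4855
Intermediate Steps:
Y = -464 (Y = -29*16 = -464)
(Y + 25348)/(-16860 + S(47, 89)) = (-464 + 25348)/(-16860 + (198 - 1*89)) = 24884/(-16860 + (198 - 89)) = 24884/(-16860 + 109) = 24884/(-16751) = 24884*(-1/16751) = -24884/16751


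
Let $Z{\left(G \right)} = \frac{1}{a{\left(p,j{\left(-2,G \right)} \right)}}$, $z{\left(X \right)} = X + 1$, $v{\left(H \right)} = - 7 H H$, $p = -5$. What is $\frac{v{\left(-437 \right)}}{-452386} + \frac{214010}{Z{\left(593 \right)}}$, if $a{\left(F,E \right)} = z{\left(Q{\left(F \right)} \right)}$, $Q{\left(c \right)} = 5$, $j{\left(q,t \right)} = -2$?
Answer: $\frac{580892103943}{452386} \approx 1.2841 \cdot 10^{6}$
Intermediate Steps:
$v{\left(H \right)} = - 7 H^{2}$
$z{\left(X \right)} = 1 + X$
$a{\left(F,E \right)} = 6$ ($a{\left(F,E \right)} = 1 + 5 = 6$)
$Z{\left(G \right)} = \frac{1}{6}$
$\frac{v{\left(-437 \right)}}{-452386} + \frac{214010}{Z{\left(593 \right)}} = \frac{\left(-7\right) \left(-437\right)^{2}}{-452386} + 214010 \frac{1}{\frac{1}{6}} = \left(-7\right) 190969 \left(- \frac{1}{452386}\right) + 214010 \cdot 6 = \left(-1336783\right) \left(- \frac{1}{452386}\right) + 1284060 = \frac{1336783}{452386} + 1284060 = \frac{580892103943}{452386}$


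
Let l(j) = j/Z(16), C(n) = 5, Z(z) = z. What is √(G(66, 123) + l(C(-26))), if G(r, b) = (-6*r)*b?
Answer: I*√779323/4 ≈ 220.7*I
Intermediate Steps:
G(r, b) = -6*b*r
l(j) = j/16
√(G(66, 123) + l(C(-26))) = √(-6*123*66 + (1/16)*5) = √(-48708 + 5/16) = √(-779323/16) = I*√779323/4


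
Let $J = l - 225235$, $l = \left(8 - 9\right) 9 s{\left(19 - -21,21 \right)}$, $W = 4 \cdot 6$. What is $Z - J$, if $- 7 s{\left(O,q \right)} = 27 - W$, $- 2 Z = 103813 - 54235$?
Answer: $\frac{1403095}{7} \approx 2.0044 \cdot 10^{5}$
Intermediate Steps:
$Z = -24789$ ($Z = - \frac{103813 - 54235}{2} = \left(- \frac{1}{2}\right) 49578 = -24789$)
$W = 24$
$s{\left(O,q \right)} = - \frac{3}{7}$ ($s{\left(O,q \right)} = - \frac{27 - 24}{7} = \left(- \frac{1}{7}\right) 3 = - \frac{3}{7}$)
$l = \frac{27}{7}$ ($l = \left(8 - 9\right) 9 \left(- \frac{3}{7}\right) = \left(-1\right) 9 \left(- \frac{3}{7}\right) = \left(-9\right) \left(- \frac{3}{7}\right) = \frac{27}{7} \approx 3.8571$)
$J = - \frac{1576618}{7}$ ($J = \frac{27}{7} - 225235 = - \frac{1576618}{7} \approx -2.2523 \cdot 10^{5}$)
$Z - J = -24789 - - \frac{1576618}{7} = -24789 + \frac{1576618}{7} = \frac{1403095}{7}$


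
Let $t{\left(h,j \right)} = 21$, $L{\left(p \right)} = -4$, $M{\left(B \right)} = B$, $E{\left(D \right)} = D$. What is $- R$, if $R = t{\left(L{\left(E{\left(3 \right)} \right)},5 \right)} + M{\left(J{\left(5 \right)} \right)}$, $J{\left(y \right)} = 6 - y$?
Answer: $-22$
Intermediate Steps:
$R = 22$ ($R = 21 + \left(6 - 5\right) = 21 + 1 = 22$)
$- R = \left(-1\right) 22 = -22$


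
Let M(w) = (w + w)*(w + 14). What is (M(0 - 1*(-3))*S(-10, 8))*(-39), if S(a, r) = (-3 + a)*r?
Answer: 413712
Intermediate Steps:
M(w) = 2*w*(14 + w) (M(w) = (2*w)*(14 + w) = 2*w*(14 + w))
S(a, r) = r*(-3 + a)
(M(0 - 1*(-3))*S(-10, 8))*(-39) = ((2*(0 - 1*(-3))*(14 + (0 - 1*(-3))))*(8*(-3 - 10)))*(-39) = ((2*(0 + 3)*(14 + (0 + 3)))*(8*(-13)))*(-39) = ((2*3*(14 + 3))*(-104))*(-39) = ((2*3*17)*(-104))*(-39) = (102*(-104))*(-39) = -10608*(-39) = 413712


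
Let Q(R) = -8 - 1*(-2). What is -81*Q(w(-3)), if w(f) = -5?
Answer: 486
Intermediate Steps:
Q(R) = -6 (Q(R) = -8 + 2 = -6)
-81*Q(w(-3)) = -81*(-6) = 486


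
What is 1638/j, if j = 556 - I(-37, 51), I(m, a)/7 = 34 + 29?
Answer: 1638/115 ≈ 14.243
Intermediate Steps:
I(m, a) = 441 (I(m, a) = 7*(34 + 29) = 7*63 = 441)
j = 115 (j = 556 - 1*441 = 556 - 441 = 115)
1638/j = 1638/115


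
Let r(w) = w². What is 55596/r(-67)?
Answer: 55596/4489 ≈ 12.385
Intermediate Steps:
55596/r(-67) = 55596/((-67)²) = 55596/4489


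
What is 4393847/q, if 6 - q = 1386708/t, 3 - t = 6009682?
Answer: 26405610045113/37444782 ≈ 7.0519e+5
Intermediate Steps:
t = -6009679 (t = 3 - 1*6009682 = 3 - 6009682 = -6009679)
q = 37444782/6009679 (q = 6 - 1386708/(-6009679) = 6 - 1386708*(-1)/6009679 = 6 - 1*(-1386708/6009679) = 6 + 1386708/6009679 = 37444782/6009679 ≈ 6.2307)
4393847/q = 4393847/(37444782/6009679) = 4393847*(6009679/37444782) = 26405610045113/37444782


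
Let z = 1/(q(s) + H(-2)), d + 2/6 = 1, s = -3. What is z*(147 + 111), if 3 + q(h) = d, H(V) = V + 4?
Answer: -774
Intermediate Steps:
d = 2/3 (d = -1/3 + 1 = 2/3 ≈ 0.66667)
H(V) = 4 + V
q(h) = -7/3 (q(h) = -3 + 2/3 = -7/3)
z = -3 (z = 1/(-7/3 + (4 - 2)) = 1/(-7/3 + 2) = 1/(-1/3) = -3)
z*(147 + 111) = -3*(147 + 111) = -3*258 = -774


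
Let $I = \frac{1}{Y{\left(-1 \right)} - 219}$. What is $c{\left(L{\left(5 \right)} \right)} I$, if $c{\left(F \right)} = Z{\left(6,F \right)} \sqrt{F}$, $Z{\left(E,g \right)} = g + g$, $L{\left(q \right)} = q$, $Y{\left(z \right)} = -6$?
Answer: $- \frac{2 \sqrt{5}}{45} \approx -0.099381$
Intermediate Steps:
$Z{\left(E,g \right)} = 2 g$
$c{\left(F \right)} = 2 F^{\frac{3}{2}}$ ($c{\left(F \right)} = 2 F \sqrt{F} = 2 F^{\frac{3}{2}}$)
$I = - \frac{1}{225}$ ($I = \frac{1}{-6 - 219} = \frac{1}{-225} = - \frac{1}{225} \approx -0.0044444$)
$c{\left(L{\left(5 \right)} \right)} I = 2 \cdot 5^{\frac{3}{2}} \left(- \frac{1}{225}\right) = 2 \cdot 5 \sqrt{5} \left(- \frac{1}{225}\right) = 10 \sqrt{5} \left(- \frac{1}{225}\right) = - \frac{2 \sqrt{5}}{45}$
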